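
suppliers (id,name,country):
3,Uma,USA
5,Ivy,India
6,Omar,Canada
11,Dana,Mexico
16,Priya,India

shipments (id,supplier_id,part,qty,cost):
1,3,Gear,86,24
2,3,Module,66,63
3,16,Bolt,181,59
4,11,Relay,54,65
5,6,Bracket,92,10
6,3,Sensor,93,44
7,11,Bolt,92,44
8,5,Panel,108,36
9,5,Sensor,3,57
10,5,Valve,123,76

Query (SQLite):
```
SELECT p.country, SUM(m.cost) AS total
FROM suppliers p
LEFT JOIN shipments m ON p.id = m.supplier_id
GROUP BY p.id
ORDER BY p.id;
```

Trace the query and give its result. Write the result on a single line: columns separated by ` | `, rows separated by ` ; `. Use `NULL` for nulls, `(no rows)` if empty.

USA | 131 ; India | 169 ; Canada | 10 ; Mexico | 109 ; India | 59

LEFT JOIN keeps every suppliers row; unmatched ones get NULL for shipments columns.
Group by suppliers.id and compute SUM(m.cost). SUM over an all-NULL group is NULL.
  3: ids {1, 2, 6} → SUM(m.cost)=131
  5: ids {8, 9, 10} → SUM(m.cost)=169
  6: ids {5} → SUM(m.cost)=10
  11: ids {4, 7} → SUM(m.cost)=109
  16: ids {3} → SUM(m.cost)=59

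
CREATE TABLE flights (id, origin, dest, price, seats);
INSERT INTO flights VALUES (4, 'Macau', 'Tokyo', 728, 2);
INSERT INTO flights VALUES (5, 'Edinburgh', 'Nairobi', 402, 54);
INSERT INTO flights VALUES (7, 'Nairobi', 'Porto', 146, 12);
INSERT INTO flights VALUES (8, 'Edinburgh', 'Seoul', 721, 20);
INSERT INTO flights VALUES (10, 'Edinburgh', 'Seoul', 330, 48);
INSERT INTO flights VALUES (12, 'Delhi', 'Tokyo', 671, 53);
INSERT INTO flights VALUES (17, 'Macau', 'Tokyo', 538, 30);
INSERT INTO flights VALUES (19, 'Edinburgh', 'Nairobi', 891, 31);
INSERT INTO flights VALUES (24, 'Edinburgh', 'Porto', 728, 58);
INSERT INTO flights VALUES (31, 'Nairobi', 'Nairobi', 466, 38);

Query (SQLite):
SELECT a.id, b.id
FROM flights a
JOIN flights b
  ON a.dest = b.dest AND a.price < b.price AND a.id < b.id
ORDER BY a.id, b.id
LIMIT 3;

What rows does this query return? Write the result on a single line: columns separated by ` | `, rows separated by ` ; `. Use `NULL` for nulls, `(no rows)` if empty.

5 | 19 ; 5 | 31 ; 7 | 24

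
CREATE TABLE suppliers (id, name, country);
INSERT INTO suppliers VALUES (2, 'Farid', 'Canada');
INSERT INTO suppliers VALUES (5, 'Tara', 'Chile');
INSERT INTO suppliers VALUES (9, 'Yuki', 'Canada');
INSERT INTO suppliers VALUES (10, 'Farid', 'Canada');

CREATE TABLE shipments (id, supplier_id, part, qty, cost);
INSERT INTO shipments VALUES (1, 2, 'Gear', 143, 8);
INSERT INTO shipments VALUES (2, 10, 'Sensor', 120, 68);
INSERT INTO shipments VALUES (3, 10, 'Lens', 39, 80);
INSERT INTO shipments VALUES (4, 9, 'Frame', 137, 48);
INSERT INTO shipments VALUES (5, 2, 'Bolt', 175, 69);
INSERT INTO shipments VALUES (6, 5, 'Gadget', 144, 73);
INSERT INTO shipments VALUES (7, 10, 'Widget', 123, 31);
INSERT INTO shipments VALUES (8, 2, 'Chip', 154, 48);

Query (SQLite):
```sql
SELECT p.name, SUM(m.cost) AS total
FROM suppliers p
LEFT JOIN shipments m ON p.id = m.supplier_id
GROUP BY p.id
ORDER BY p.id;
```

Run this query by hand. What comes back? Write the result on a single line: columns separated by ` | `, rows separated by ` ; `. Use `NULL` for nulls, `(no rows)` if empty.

Farid | 125 ; Tara | 73 ; Yuki | 48 ; Farid | 179

LEFT JOIN keeps every suppliers row; unmatched ones get NULL for shipments columns.
Group by suppliers.id and compute SUM(m.cost). SUM over an all-NULL group is NULL.
  2: ids {1, 5, 8} → SUM(m.cost)=125
  5: ids {6} → SUM(m.cost)=73
  9: ids {4} → SUM(m.cost)=48
  10: ids {2, 3, 7} → SUM(m.cost)=179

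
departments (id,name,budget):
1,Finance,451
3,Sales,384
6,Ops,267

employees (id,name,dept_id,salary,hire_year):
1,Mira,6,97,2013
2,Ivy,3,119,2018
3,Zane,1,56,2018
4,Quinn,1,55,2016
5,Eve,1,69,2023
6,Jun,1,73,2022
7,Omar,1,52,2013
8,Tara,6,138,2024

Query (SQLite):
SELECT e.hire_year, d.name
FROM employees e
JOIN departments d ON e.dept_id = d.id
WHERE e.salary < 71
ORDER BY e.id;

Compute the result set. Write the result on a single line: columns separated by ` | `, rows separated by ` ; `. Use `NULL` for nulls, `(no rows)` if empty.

2018 | Finance ; 2016 | Finance ; 2023 | Finance ; 2013 | Finance

Each employees row matches the departments row where dept_id = departments.id.
Then keep rows with e.salary < 71.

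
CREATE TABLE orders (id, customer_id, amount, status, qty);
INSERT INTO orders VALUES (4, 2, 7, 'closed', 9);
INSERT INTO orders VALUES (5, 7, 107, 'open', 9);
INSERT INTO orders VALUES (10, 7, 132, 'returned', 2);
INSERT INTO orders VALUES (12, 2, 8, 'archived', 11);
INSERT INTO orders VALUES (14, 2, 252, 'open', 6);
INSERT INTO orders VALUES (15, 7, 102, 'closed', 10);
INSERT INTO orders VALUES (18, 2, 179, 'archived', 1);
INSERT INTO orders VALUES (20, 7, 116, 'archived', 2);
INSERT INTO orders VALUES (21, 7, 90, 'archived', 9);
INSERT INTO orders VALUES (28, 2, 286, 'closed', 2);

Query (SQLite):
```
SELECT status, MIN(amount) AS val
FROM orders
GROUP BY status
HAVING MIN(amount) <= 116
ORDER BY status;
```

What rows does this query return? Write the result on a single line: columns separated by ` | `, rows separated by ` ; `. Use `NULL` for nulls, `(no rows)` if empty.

archived | 8 ; closed | 7 ; open | 107

Partition orders by status; compute MIN(amount) within each group.
HAVING: keep groups where MIN(amount) <= 116.
  archived: ids {12, 18, 20, 21} → MIN(amount)=8
  closed: ids {4, 15, 28} → MIN(amount)=7
  open: ids {5, 14} → MIN(amount)=107
  returned: ids {10} → MIN(amount)=132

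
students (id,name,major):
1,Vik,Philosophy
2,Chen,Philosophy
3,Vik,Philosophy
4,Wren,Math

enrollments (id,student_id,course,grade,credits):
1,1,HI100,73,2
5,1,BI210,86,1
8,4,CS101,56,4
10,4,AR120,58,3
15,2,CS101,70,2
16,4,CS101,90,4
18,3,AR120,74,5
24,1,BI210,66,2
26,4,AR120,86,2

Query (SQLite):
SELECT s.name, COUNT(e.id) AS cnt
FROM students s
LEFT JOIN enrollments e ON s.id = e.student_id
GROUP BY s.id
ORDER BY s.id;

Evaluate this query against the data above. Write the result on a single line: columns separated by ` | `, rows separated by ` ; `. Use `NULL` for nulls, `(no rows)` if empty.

LEFT JOIN keeps every students row; unmatched ones get NULL for enrollments columns.
Group by students.id and compute COUNT(e.id). COUNT(col) of an all-NULL group is 0.
  1: ids {1, 5, 24} → COUNT(e.id)=3
  2: ids {15} → COUNT(e.id)=1
  3: ids {18} → COUNT(e.id)=1
  4: ids {8, 10, 16, 26} → COUNT(e.id)=4

Vik | 3 ; Chen | 1 ; Vik | 1 ; Wren | 4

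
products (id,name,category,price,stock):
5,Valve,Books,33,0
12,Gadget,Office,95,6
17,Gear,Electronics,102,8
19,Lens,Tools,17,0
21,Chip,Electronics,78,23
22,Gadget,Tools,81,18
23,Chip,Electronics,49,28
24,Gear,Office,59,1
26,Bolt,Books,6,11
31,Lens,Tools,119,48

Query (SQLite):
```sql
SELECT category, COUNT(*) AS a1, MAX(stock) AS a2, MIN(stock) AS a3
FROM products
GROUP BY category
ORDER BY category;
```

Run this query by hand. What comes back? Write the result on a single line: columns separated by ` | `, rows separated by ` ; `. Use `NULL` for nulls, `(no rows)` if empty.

Books | 2 | 11 | 0 ; Electronics | 3 | 28 | 8 ; Office | 2 | 6 | 1 ; Tools | 3 | 48 | 0

Group products by category.
Per group compute: COUNT(*), MAX(stock), MIN(stock).
  Books: ids {5, 26} → COUNT(*)=2, MAX(stock)=11, MIN(stock)=0
  Electronics: ids {17, 21, 23} → COUNT(*)=3, MAX(stock)=28, MIN(stock)=8
  Office: ids {12, 24} → COUNT(*)=2, MAX(stock)=6, MIN(stock)=1
  Tools: ids {19, 22, 31} → COUNT(*)=3, MAX(stock)=48, MIN(stock)=0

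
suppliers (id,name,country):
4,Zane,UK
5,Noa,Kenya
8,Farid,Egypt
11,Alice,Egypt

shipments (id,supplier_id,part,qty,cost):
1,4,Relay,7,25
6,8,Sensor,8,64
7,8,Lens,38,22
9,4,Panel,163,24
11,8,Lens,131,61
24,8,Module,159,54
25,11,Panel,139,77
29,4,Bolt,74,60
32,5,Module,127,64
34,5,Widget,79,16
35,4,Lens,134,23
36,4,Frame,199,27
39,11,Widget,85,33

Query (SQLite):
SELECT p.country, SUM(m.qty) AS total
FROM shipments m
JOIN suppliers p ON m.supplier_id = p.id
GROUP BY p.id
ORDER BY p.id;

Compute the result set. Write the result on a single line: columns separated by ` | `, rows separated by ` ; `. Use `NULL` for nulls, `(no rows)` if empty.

UK | 577 ; Kenya | 206 ; Egypt | 336 ; Egypt | 224

Join each shipments row to its suppliers via supplier_id.
Group joined rows by suppliers.id; compute SUM(m.qty) per group.
  4: ids {1, 9, 29, 35, 36} → SUM(m.qty)=577
  5: ids {32, 34} → SUM(m.qty)=206
  8: ids {6, 7, 11, 24} → SUM(m.qty)=336
  11: ids {25, 39} → SUM(m.qty)=224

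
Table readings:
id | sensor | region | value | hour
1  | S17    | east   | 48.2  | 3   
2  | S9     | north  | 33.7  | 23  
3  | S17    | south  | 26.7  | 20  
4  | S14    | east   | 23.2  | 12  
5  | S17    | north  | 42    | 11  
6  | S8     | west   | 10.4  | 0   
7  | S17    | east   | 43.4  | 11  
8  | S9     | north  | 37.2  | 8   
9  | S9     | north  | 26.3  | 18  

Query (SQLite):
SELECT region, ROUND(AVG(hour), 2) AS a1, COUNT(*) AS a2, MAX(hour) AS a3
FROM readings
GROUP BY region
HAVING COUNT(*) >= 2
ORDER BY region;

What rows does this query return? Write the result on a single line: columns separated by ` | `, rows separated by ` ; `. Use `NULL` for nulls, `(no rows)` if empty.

east | 8.67 | 3 | 12 ; north | 15 | 4 | 23

Group readings by region.
Per group compute: ROUND(AVG(hour), 2), COUNT(*), MAX(hour).
HAVING: drop groups with fewer than 2 rows.
  east: ids {1, 4, 7} → ROUND(AVG(hour), 2)=8.67, COUNT(*)=3, MAX(hour)=12
  north: ids {2, 5, 8, 9} → ROUND(AVG(hour), 2)=15, COUNT(*)=4, MAX(hour)=23
  south: ids {3} → ROUND(AVG(hour), 2)=20, COUNT(*)=1, MAX(hour)=20
  west: ids {6} → ROUND(AVG(hour), 2)=0, COUNT(*)=1, MAX(hour)=0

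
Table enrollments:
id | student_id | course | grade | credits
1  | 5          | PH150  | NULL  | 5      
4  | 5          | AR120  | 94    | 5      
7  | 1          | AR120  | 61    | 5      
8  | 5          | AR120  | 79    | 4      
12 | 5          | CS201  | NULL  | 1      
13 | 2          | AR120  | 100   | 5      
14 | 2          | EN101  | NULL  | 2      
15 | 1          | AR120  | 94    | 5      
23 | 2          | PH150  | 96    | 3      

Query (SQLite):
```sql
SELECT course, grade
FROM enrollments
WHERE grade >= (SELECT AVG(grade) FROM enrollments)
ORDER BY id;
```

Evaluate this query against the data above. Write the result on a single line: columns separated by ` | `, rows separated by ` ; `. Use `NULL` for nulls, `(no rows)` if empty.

Scalar subquery: AVG(grade) over all enrollments rows = 87.333333 (≈; comparison uses full precision).
Keep rows where grade >= that value.

AR120 | 94 ; AR120 | 100 ; AR120 | 94 ; PH150 | 96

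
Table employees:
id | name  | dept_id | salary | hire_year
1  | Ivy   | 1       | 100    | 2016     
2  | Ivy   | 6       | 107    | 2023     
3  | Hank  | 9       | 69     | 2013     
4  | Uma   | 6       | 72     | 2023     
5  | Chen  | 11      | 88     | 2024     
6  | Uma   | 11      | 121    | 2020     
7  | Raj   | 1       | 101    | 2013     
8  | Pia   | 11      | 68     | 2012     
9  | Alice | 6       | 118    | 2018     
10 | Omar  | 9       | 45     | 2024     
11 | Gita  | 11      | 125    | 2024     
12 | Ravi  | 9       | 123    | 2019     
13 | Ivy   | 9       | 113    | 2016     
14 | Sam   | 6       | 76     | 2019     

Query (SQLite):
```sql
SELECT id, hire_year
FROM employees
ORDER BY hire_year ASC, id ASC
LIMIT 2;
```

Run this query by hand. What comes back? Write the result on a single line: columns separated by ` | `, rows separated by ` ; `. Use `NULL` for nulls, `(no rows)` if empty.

Sort by hire_year asc, tiebreak id asc: (2012, id=8), (2013, id=3), (2013, id=7), (2016, id=1), (2016, id=13) …. Take first 2.

8 | 2012 ; 3 | 2013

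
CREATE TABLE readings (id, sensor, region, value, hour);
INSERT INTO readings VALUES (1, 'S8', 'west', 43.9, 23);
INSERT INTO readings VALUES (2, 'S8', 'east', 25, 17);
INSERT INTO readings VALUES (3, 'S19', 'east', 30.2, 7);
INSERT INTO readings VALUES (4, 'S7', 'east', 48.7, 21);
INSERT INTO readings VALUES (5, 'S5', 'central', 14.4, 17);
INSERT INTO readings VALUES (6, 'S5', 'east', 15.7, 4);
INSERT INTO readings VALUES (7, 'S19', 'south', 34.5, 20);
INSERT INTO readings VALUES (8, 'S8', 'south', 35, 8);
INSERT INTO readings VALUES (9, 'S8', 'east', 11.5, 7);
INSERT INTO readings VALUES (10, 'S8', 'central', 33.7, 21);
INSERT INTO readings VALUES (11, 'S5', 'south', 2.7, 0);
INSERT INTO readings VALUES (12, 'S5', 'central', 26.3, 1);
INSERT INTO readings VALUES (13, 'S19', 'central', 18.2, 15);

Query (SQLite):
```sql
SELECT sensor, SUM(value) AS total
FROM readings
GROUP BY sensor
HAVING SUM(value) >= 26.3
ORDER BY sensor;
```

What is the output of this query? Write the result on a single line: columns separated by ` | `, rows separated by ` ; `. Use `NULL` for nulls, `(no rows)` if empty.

S19 | 82.9 ; S5 | 59.1 ; S7 | 48.7 ; S8 | 149.1

Partition readings by sensor; compute SUM(value) within each group.
HAVING: keep groups where SUM(value) >= 26.3.
  S19: ids {3, 7, 13} → SUM(value)=82.9
  S5: ids {5, 6, 11, 12} → SUM(value)=59.1
  S7: ids {4} → SUM(value)=48.7
  S8: ids {1, 2, 8, 9, 10} → SUM(value)=149.1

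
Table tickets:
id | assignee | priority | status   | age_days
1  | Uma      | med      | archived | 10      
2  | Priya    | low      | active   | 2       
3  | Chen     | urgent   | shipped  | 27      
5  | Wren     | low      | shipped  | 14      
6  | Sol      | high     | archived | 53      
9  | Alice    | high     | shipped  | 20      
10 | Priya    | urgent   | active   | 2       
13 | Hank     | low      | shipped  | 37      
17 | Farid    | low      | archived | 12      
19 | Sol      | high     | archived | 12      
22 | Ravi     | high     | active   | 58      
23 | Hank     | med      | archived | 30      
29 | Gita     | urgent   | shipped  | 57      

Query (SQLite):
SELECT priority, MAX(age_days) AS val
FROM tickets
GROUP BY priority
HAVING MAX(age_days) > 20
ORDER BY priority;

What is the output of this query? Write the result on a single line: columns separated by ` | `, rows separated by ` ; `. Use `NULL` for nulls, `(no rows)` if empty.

high | 58 ; low | 37 ; med | 30 ; urgent | 57

Partition tickets by priority; compute MAX(age_days) within each group.
HAVING: keep groups where MAX(age_days) > 20.
  high: ids {6, 9, 19, 22} → MAX(age_days)=58
  low: ids {2, 5, 13, 17} → MAX(age_days)=37
  med: ids {1, 23} → MAX(age_days)=30
  urgent: ids {3, 10, 29} → MAX(age_days)=57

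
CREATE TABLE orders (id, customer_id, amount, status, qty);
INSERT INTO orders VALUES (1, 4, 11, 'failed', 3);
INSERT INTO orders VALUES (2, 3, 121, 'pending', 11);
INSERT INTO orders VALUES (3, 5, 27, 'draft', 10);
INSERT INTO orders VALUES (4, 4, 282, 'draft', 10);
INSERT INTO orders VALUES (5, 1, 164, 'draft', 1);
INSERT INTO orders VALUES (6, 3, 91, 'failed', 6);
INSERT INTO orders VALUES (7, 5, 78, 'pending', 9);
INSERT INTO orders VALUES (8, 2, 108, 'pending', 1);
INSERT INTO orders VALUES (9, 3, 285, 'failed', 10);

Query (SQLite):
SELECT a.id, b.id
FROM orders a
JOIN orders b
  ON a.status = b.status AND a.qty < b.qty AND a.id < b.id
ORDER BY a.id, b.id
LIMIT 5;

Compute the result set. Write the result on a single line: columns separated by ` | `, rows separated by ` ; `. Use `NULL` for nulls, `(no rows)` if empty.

1 | 6 ; 1 | 9 ; 6 | 9

Pairs (a,b) with same status, a.qty < b.qty, a.id < b.id.
status groups: draft:{3,4,5} failed:{1,6,9} pending:{2,7,8}
Ordered by (a.id, b.id); first 5.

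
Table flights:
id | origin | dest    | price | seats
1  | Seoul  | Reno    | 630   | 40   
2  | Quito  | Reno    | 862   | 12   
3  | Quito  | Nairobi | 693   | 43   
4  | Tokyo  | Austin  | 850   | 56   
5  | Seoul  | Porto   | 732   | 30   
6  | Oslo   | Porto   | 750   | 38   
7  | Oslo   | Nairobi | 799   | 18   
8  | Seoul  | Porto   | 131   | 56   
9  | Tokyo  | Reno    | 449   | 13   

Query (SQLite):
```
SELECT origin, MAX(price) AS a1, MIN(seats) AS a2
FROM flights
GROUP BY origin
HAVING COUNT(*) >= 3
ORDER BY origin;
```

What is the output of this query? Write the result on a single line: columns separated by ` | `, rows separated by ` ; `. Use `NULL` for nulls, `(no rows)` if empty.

Seoul | 732 | 30

Group flights by origin.
Per group compute: MAX(price), MIN(seats).
HAVING: drop groups with fewer than 3 rows.
  Oslo: ids {6, 7} → MAX(price)=799, MIN(seats)=18
  Quito: ids {2, 3} → MAX(price)=862, MIN(seats)=12
  Seoul: ids {1, 5, 8} → MAX(price)=732, MIN(seats)=30
  Tokyo: ids {4, 9} → MAX(price)=850, MIN(seats)=13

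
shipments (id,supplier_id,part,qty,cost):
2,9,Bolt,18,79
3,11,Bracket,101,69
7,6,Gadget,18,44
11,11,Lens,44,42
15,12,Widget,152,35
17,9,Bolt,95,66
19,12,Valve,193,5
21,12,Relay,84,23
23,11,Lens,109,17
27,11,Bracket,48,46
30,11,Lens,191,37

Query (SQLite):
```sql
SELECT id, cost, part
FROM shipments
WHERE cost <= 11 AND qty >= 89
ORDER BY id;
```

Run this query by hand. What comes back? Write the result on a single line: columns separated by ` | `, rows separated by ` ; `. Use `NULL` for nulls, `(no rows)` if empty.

cost <= 11: ids {19}
qty >= 89: ids {3, 15, 17, 19, 23, 30}
Combine with AND.

19 | 5 | Valve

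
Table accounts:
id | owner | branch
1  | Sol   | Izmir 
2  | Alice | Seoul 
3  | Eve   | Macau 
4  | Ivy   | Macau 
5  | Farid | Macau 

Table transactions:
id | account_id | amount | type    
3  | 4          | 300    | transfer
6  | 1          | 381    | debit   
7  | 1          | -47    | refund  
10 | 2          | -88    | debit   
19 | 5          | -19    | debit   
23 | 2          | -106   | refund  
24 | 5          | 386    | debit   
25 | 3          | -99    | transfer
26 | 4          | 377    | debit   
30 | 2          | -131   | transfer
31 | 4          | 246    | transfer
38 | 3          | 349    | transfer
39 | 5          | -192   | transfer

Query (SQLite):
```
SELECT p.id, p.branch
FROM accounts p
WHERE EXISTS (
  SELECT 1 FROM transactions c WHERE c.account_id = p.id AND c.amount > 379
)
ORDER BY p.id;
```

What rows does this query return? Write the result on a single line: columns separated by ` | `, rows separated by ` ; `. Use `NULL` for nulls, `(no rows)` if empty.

1 | Izmir ; 5 | Macau

For each accounts row, check whether any transactions with matching account_id has amount > 379.
Keep rows where that is true.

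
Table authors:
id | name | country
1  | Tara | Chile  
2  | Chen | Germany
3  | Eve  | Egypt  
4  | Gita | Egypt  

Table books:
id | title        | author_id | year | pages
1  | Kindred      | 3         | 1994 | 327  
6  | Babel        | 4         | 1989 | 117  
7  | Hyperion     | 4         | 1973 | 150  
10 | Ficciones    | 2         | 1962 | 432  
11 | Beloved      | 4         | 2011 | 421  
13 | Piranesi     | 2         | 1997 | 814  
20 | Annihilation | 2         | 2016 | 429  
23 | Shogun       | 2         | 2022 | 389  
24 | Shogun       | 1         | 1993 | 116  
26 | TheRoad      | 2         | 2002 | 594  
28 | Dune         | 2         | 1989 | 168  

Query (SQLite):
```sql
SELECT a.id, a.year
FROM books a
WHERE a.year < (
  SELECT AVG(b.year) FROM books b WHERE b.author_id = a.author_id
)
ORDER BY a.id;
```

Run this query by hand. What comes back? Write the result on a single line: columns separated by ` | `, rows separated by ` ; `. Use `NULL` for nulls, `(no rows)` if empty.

6 | 1989 ; 7 | 1973 ; 10 | 1962 ; 13 | 1997 ; 28 | 1989

For each books row a, compute AVG(year) over rows sharing a.author_id.
Keep row a if a.year < that per-group AVG.
  author_id=1: AVG(year) = 1993.0
  author_id=2: AVG(year) = 1998.0
  author_id=3: AVG(year) = 1994.0
  author_id=4: AVG(year) = 1991.0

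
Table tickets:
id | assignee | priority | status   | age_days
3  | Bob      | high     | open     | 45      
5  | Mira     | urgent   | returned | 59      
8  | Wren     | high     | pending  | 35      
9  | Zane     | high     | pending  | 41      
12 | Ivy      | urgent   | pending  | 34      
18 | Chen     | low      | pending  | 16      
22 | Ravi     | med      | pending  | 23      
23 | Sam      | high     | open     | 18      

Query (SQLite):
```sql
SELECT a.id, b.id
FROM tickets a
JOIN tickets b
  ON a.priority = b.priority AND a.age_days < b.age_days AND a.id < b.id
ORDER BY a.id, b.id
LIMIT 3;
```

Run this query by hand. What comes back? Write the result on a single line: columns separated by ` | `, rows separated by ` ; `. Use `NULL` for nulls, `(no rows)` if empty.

8 | 9

Pairs (a,b) with same priority, a.age_days < b.age_days, a.id < b.id.
priority groups: high:{3,8,9,23} low:{18} med:{22} urgent:{5,12}
Ordered by (a.id, b.id); first 3.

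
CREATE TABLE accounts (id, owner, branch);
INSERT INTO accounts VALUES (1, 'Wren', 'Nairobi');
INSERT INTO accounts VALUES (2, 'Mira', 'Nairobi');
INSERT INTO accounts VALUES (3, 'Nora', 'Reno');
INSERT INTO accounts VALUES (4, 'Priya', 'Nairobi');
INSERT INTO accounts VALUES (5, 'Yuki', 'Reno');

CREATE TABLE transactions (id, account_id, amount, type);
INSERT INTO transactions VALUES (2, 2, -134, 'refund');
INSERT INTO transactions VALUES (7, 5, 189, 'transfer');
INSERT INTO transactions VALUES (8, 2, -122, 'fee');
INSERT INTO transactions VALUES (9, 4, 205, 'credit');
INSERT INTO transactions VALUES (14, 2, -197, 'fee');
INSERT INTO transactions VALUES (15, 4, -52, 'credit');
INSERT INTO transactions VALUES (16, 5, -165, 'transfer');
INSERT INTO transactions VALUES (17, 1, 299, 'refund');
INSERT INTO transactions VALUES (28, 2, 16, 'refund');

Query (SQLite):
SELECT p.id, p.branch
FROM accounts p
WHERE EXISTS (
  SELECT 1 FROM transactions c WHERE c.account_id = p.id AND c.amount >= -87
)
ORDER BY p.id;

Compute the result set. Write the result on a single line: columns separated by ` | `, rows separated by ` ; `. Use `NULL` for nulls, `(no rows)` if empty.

1 | Nairobi ; 2 | Nairobi ; 4 | Nairobi ; 5 | Reno

For each accounts row, check whether any transactions with matching account_id has amount >= -87.
Keep rows where that is true.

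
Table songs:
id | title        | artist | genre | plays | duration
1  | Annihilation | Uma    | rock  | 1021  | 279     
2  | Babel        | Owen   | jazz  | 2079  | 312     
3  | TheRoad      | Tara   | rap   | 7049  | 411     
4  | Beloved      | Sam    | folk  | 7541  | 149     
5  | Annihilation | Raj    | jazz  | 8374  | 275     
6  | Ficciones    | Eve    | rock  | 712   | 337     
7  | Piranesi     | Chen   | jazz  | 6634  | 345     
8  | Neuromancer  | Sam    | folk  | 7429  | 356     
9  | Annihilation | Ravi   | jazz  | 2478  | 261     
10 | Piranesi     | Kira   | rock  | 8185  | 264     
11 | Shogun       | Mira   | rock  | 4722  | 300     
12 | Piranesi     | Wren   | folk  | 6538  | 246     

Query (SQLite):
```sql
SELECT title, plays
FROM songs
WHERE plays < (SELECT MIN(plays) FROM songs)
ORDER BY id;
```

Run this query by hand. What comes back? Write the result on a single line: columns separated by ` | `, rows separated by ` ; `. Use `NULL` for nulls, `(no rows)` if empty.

Scalar subquery: MIN(plays) over all songs rows = 712.
Keep rows where plays < that value.

(no rows)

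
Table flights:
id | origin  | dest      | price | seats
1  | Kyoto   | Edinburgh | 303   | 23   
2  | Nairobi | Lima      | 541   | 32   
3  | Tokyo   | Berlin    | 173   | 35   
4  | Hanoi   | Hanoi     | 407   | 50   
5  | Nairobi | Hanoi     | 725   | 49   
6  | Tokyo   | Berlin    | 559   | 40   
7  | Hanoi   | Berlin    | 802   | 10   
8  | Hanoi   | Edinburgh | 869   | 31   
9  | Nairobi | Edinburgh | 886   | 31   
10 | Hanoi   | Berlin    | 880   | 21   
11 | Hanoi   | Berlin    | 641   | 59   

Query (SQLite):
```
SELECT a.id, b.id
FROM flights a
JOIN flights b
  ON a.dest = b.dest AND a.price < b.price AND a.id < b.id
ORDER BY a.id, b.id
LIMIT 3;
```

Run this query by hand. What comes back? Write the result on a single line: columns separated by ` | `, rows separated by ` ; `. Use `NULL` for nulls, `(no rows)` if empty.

1 | 8 ; 1 | 9 ; 3 | 6

Pairs (a,b) with same dest, a.price < b.price, a.id < b.id.
dest groups: Berlin:{3,6,7,10,11} Edinburgh:{1,8,9} Hanoi:{4,5} Lima:{2}
Ordered by (a.id, b.id); first 3.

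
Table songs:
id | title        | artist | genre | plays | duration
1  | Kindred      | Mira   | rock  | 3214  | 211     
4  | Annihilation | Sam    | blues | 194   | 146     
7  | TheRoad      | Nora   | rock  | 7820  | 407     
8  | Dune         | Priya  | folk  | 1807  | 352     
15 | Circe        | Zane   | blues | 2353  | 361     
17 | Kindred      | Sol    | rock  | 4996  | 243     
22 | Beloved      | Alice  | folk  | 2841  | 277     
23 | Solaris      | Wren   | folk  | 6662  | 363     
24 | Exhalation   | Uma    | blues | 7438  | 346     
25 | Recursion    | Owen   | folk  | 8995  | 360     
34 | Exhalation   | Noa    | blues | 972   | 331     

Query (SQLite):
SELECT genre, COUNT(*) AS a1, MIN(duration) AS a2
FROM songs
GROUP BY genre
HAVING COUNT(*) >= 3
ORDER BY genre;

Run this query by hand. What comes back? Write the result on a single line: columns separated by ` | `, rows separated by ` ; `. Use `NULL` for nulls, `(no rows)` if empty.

blues | 4 | 146 ; folk | 4 | 277 ; rock | 3 | 211

Group songs by genre.
Per group compute: COUNT(*), MIN(duration).
HAVING: drop groups with fewer than 3 rows.
  blues: ids {4, 15, 24, 34} → COUNT(*)=4, MIN(duration)=146
  folk: ids {8, 22, 23, 25} → COUNT(*)=4, MIN(duration)=277
  rock: ids {1, 7, 17} → COUNT(*)=3, MIN(duration)=211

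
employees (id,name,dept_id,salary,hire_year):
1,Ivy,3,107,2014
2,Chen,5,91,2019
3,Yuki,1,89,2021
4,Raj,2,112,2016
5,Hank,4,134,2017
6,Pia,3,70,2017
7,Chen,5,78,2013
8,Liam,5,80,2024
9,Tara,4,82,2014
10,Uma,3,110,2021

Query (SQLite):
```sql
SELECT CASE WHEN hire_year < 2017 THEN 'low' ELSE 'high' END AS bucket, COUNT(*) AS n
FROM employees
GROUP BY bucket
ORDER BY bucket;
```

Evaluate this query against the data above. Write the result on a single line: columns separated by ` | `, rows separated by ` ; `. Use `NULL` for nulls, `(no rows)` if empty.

high | 6 ; low | 4

Bucket rows by hire_year < 2017 → 'low' else 'high'; count each bucket.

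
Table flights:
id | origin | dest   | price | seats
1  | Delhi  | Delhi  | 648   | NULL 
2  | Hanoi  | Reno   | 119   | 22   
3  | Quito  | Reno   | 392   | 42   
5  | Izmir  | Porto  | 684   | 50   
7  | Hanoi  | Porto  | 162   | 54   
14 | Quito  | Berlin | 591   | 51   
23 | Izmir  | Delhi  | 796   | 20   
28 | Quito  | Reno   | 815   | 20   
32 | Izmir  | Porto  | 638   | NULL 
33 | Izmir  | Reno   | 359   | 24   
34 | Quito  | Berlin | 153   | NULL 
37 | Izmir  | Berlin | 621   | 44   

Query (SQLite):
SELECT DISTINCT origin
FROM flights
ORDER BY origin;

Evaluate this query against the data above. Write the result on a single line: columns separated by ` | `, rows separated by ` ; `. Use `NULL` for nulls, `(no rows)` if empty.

Collect distinct origin values from flights.

Delhi ; Hanoi ; Izmir ; Quito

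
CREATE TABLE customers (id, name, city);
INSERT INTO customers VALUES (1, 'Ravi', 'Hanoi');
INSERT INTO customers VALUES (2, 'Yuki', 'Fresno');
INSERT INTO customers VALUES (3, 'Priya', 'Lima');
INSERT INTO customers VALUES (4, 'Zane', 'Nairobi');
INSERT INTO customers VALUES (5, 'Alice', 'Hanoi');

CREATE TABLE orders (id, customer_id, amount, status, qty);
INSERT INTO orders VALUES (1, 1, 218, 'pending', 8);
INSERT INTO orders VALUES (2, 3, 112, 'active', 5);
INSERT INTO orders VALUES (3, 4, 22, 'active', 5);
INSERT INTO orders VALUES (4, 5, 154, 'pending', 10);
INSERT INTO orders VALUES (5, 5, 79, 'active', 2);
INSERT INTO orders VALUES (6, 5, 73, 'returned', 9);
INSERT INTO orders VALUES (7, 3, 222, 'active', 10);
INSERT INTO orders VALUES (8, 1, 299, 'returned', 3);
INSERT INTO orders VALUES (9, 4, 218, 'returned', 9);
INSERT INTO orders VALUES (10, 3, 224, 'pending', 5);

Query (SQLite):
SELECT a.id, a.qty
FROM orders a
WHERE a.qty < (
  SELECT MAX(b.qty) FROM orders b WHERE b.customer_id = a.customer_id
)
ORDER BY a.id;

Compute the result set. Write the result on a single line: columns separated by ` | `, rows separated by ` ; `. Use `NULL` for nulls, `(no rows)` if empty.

For each orders row a, compute MAX(qty) over rows sharing a.customer_id.
Keep row a if a.qty < that per-group MAX.
  customer_id=1: MAX(qty) = 8
  customer_id=3: MAX(qty) = 10
  customer_id=4: MAX(qty) = 9
  customer_id=5: MAX(qty) = 10

2 | 5 ; 3 | 5 ; 5 | 2 ; 6 | 9 ; 8 | 3 ; 10 | 5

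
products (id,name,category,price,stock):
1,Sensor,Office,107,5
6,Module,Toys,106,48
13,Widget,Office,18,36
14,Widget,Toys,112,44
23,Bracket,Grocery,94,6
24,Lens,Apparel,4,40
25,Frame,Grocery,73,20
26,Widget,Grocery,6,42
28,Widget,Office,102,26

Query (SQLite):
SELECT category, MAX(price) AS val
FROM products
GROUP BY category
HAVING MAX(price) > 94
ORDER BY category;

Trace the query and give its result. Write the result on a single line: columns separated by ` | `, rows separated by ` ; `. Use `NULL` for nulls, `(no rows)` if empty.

Office | 107 ; Toys | 112

Partition products by category; compute MAX(price) within each group.
HAVING: keep groups where MAX(price) > 94.
  Apparel: ids {24} → MAX(price)=4
  Grocery: ids {23, 25, 26} → MAX(price)=94
  Office: ids {1, 13, 28} → MAX(price)=107
  Toys: ids {6, 14} → MAX(price)=112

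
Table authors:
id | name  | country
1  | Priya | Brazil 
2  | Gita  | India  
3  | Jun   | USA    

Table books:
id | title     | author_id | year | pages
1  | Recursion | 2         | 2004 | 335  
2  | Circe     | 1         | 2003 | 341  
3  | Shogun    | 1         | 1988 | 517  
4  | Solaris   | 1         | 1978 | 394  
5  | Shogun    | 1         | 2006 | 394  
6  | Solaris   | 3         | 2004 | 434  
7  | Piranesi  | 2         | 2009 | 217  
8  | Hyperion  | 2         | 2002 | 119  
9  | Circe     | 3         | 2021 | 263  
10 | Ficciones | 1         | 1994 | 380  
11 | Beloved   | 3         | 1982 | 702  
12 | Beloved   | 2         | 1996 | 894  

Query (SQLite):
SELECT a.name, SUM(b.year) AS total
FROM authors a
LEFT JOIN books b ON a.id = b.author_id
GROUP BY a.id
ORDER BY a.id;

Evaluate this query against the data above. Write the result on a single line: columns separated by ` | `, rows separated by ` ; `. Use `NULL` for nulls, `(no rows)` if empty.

LEFT JOIN keeps every authors row; unmatched ones get NULL for books columns.
Group by authors.id and compute SUM(b.year). SUM over an all-NULL group is NULL.
  1: ids {2, 3, 4, 5, 10} → SUM(b.year)=9969
  2: ids {1, 7, 8, 12} → SUM(b.year)=8011
  3: ids {6, 9, 11} → SUM(b.year)=6007

Priya | 9969 ; Gita | 8011 ; Jun | 6007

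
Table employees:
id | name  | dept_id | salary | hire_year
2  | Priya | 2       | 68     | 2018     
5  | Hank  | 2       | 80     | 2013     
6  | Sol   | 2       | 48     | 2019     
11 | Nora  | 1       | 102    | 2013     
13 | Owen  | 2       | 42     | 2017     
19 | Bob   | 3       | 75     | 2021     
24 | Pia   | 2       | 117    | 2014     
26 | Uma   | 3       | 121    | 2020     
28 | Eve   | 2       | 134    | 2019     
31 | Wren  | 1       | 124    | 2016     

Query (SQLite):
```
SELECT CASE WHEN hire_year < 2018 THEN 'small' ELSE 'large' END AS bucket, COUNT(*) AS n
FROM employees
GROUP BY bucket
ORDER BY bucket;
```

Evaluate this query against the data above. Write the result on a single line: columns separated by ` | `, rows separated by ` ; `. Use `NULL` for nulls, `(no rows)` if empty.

large | 5 ; small | 5

Bucket rows by hire_year < 2018 → 'small' else 'large'; count each bucket.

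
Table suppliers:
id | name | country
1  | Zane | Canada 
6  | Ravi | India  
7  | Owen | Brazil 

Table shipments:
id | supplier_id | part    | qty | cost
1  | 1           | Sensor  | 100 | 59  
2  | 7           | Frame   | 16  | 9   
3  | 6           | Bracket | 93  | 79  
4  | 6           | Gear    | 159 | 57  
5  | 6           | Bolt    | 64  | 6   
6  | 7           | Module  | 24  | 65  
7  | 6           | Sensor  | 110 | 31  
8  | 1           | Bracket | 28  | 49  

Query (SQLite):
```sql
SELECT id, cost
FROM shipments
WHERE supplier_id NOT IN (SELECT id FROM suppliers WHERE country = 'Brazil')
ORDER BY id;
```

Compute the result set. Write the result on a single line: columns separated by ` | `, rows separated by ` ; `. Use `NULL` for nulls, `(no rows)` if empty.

1 | 59 ; 3 | 79 ; 4 | 57 ; 5 | 6 ; 7 | 31 ; 8 | 49

Inner query: suppliers.id where country = 'Brazil'.
Outer: keep shipments rows whose supplier_id is not in that set.
Inner query → {7}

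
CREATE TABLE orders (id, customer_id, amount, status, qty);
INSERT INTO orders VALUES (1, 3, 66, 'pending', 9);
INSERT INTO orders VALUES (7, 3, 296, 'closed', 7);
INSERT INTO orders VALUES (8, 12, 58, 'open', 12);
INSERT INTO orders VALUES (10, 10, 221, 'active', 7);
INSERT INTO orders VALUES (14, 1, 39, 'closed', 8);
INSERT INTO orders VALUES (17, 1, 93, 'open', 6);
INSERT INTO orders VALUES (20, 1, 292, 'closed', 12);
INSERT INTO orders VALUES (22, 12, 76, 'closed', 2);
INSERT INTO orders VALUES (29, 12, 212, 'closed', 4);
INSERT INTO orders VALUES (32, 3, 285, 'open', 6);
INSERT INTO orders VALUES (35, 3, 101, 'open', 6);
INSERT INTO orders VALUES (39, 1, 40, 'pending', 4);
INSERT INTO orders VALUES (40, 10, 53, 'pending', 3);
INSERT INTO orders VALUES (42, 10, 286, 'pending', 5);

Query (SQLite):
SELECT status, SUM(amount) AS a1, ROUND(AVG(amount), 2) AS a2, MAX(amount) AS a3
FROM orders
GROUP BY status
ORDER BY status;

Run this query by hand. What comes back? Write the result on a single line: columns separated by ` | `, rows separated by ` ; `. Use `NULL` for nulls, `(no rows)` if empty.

active | 221 | 221 | 221 ; closed | 915 | 183 | 296 ; open | 537 | 134.25 | 285 ; pending | 445 | 111.25 | 286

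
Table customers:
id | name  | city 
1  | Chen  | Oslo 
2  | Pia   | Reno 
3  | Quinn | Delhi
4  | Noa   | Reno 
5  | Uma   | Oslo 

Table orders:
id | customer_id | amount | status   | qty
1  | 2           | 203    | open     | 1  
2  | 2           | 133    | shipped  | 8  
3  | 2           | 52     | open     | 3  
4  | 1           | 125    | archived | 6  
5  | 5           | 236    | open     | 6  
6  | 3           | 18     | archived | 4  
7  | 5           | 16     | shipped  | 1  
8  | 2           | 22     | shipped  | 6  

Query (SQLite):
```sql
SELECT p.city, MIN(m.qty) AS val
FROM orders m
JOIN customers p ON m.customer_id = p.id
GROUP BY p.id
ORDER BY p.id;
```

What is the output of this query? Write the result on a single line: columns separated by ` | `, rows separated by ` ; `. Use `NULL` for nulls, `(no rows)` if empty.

Join each orders row to its customers via customer_id.
Group joined rows by customers.id; compute MIN(m.qty) per group.
  1: ids {4} → MIN(m.qty)=6
  2: ids {1, 2, 3, 8} → MIN(m.qty)=1
  3: ids {6} → MIN(m.qty)=4
  5: ids {5, 7} → MIN(m.qty)=1

Oslo | 6 ; Reno | 1 ; Delhi | 4 ; Oslo | 1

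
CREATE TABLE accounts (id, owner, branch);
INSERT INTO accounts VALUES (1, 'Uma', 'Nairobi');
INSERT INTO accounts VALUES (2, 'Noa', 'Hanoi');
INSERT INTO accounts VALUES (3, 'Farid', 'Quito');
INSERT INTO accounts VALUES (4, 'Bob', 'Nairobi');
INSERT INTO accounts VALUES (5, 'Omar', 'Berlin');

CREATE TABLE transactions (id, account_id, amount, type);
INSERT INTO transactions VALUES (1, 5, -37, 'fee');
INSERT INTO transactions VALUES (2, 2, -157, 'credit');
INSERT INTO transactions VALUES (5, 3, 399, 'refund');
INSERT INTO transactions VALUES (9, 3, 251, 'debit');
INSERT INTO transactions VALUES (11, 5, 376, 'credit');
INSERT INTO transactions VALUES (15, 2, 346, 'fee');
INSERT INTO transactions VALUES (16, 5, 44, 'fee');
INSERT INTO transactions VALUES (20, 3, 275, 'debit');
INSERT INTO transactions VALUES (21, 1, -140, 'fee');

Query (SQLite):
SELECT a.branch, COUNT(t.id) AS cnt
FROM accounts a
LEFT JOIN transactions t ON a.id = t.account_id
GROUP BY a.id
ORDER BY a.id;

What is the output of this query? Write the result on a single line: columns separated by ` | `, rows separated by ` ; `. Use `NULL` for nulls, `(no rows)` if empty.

Nairobi | 1 ; Hanoi | 2 ; Quito | 3 ; Nairobi | 0 ; Berlin | 3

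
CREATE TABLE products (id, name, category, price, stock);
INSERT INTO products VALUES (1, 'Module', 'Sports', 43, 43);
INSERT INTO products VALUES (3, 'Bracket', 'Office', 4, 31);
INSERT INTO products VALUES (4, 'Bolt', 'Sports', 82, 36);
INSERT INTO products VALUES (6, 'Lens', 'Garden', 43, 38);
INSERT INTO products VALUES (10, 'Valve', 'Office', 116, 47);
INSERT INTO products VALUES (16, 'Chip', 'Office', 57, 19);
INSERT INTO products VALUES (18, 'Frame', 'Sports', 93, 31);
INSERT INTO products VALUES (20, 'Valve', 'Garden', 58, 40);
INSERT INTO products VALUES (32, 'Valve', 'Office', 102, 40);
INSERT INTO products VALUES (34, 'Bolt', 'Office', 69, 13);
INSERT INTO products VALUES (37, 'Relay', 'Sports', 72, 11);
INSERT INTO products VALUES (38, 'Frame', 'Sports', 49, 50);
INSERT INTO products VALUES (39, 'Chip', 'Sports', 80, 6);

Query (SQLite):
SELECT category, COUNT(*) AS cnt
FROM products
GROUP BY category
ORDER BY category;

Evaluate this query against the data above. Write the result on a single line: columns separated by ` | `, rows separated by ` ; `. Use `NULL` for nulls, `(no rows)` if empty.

Partition products by category; compute COUNT(*) within each group.
  Garden: ids {6, 20} → COUNT(*)=2
  Office: ids {3, 10, 16, 32, 34} → COUNT(*)=5
  Sports: ids {1, 4, 18, 37, 38, 39} → COUNT(*)=6

Garden | 2 ; Office | 5 ; Sports | 6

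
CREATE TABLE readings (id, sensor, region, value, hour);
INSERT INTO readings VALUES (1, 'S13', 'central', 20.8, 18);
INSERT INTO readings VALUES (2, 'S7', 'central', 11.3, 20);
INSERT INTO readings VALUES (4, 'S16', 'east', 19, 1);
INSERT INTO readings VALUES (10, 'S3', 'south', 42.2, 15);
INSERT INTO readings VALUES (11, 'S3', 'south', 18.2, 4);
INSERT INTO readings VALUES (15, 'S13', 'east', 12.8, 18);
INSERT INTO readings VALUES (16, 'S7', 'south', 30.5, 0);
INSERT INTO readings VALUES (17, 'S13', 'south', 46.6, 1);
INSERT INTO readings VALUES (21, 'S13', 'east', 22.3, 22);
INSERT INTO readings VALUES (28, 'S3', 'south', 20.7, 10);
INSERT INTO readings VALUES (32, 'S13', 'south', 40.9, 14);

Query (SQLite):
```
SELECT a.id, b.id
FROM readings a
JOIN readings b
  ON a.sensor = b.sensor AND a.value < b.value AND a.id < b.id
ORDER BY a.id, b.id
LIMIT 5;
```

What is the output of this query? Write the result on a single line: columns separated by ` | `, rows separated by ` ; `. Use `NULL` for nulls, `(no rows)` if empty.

1 | 17 ; 1 | 21 ; 1 | 32 ; 2 | 16 ; 11 | 28

Pairs (a,b) with same sensor, a.value < b.value, a.id < b.id.
sensor groups: S13:{1,15,17,21,32} S16:{4} S3:{10,11,28} S7:{2,16}
Ordered by (a.id, b.id); first 5.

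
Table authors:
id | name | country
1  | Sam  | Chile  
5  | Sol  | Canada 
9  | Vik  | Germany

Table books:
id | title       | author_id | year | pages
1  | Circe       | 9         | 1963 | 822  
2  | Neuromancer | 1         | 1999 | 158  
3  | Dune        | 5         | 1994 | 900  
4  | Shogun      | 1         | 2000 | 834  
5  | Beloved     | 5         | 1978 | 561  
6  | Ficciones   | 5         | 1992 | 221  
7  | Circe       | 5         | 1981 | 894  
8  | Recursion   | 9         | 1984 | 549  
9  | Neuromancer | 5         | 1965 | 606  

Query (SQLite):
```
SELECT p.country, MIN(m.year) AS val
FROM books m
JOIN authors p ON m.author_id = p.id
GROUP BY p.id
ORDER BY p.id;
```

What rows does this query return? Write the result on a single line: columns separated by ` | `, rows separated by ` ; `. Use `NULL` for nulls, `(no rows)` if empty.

Chile | 1999 ; Canada | 1965 ; Germany | 1963

Join each books row to its authors via author_id.
Group joined rows by authors.id; compute MIN(m.year) per group.
  1: ids {2, 4} → MIN(m.year)=1999
  5: ids {3, 5, 6, 7, 9} → MIN(m.year)=1965
  9: ids {1, 8} → MIN(m.year)=1963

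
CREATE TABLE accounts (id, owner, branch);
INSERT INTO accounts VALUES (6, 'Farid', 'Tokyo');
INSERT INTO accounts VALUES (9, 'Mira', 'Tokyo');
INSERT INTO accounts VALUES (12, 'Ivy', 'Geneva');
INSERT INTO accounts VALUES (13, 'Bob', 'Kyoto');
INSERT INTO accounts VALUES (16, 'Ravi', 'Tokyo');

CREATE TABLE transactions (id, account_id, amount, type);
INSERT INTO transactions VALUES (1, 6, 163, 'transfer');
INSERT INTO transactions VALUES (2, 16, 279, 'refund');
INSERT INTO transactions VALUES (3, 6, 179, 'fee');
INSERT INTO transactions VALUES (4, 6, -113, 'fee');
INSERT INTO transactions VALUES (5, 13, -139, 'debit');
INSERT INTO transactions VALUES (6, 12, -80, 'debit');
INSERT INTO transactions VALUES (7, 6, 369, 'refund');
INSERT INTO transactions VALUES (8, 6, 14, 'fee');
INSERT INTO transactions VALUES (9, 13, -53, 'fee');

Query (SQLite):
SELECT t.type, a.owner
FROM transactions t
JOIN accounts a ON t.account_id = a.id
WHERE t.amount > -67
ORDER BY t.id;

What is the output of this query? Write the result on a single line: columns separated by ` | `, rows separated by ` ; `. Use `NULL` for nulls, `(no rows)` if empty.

Each transactions row matches the accounts row where account_id = accounts.id.
Then keep rows with t.amount > -67.

transfer | Farid ; refund | Ravi ; fee | Farid ; refund | Farid ; fee | Farid ; fee | Bob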